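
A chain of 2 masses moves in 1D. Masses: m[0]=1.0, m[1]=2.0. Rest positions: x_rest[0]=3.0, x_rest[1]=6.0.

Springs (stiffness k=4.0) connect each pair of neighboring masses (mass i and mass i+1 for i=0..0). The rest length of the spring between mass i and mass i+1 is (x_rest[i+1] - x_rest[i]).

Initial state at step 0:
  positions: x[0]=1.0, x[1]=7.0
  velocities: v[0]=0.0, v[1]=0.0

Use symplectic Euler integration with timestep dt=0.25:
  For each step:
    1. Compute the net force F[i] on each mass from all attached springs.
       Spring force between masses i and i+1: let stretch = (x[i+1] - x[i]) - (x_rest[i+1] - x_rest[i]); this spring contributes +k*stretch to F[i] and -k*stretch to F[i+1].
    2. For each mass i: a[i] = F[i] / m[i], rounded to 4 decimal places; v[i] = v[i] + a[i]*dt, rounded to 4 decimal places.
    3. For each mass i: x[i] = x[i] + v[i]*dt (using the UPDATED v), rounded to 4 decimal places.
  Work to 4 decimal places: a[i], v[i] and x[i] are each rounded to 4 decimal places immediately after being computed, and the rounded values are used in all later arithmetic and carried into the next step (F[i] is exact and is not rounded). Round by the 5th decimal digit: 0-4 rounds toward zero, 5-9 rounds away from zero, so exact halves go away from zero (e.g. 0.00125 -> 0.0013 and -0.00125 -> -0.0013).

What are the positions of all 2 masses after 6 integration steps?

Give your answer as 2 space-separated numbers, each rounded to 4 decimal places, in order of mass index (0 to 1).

Answer: 4.2996 5.3502

Derivation:
Step 0: x=[1.0000 7.0000] v=[0.0000 0.0000]
Step 1: x=[1.7500 6.6250] v=[3.0000 -1.5000]
Step 2: x=[2.9688 6.0156] v=[4.8750 -2.4375]
Step 3: x=[4.1993 5.4004] v=[4.9218 -2.4609]
Step 4: x=[4.9800 5.0100] v=[3.1229 -1.5615]
Step 5: x=[5.0182 4.9909] v=[0.1529 -0.0765]
Step 6: x=[4.2996 5.3502] v=[-2.8744 1.4372]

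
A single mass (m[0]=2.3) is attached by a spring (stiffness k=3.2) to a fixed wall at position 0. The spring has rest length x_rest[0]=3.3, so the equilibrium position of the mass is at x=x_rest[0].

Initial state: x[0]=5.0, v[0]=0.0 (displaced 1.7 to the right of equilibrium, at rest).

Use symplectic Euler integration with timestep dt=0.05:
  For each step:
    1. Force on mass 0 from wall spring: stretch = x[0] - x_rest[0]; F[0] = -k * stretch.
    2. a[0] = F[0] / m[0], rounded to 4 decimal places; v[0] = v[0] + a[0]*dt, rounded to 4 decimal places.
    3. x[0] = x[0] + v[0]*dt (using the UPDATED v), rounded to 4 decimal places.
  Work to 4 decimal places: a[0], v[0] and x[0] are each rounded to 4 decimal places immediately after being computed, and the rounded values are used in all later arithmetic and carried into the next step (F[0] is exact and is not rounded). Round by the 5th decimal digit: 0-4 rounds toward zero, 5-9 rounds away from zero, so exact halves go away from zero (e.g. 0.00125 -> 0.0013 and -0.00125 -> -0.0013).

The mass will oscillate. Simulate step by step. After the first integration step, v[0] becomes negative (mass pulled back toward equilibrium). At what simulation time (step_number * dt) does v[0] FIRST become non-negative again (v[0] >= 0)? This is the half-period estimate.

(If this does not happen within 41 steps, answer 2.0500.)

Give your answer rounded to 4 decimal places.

Answer: 2.0500

Derivation:
Step 0: x=[5.0000] v=[0.0000]
Step 1: x=[4.9941] v=[-0.1183]
Step 2: x=[4.9823] v=[-0.2362]
Step 3: x=[4.9646] v=[-0.3532]
Step 4: x=[4.9412] v=[-0.4690]
Step 5: x=[4.9120] v=[-0.5832]
Step 6: x=[4.8772] v=[-0.6953]
Step 7: x=[4.8370] v=[-0.8050]
Step 8: x=[4.7914] v=[-0.9119]
Step 9: x=[4.7406] v=[-1.0157]
Step 10: x=[4.6848] v=[-1.1159]
Step 11: x=[4.6242] v=[-1.2122]
Step 12: x=[4.5590] v=[-1.3043]
Step 13: x=[4.4894] v=[-1.3919]
Step 14: x=[4.4157] v=[-1.4746]
Step 15: x=[4.3381] v=[-1.5522]
Step 16: x=[4.2569] v=[-1.6244]
Step 17: x=[4.1724] v=[-1.6910]
Step 18: x=[4.0848] v=[-1.7517]
Step 19: x=[3.9945] v=[-1.8063]
Step 20: x=[3.9018] v=[-1.8546]
Step 21: x=[3.8070] v=[-1.8965]
Step 22: x=[3.7104] v=[-1.9318]
Step 23: x=[3.6124] v=[-1.9604]
Step 24: x=[3.5133] v=[-1.9821]
Step 25: x=[3.4135] v=[-1.9969]
Step 26: x=[3.3133] v=[-2.0048]
Step 27: x=[3.2130] v=[-2.0057]
Step 28: x=[3.1130] v=[-1.9997]
Step 29: x=[3.0137] v=[-1.9867]
Step 30: x=[2.9154] v=[-1.9668]
Step 31: x=[2.8184] v=[-1.9400]
Step 32: x=[2.7231] v=[-1.9065]
Step 33: x=[2.6298] v=[-1.8664]
Step 34: x=[2.5388] v=[-1.8198]
Step 35: x=[2.4505] v=[-1.7668]
Step 36: x=[2.3651] v=[-1.7077]
Step 37: x=[2.2830] v=[-1.6427]
Step 38: x=[2.2044] v=[-1.5720]
Step 39: x=[2.1296] v=[-1.4958]
Step 40: x=[2.0589] v=[-1.4144]
Step 41: x=[1.9925] v=[-1.3281]
v[0] did not become non-negative within 41 steps; using fallback time=2.0500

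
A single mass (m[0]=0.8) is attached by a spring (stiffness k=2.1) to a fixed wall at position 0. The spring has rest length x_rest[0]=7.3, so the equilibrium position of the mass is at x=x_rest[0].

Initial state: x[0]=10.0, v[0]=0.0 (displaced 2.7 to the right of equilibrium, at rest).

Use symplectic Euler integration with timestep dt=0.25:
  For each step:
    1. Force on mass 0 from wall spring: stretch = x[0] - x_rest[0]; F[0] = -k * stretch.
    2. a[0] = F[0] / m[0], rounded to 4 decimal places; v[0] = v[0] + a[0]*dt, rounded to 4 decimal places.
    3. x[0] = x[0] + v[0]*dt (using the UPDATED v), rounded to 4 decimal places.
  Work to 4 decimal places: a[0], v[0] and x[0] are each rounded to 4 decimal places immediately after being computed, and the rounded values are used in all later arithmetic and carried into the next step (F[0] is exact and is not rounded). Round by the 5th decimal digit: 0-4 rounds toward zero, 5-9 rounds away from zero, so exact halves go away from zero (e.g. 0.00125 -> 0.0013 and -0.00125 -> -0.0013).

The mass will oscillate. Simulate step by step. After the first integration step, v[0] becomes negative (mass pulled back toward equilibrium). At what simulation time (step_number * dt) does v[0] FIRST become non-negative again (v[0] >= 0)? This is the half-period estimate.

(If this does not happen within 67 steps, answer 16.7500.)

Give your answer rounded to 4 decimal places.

Answer: 2.0000

Derivation:
Step 0: x=[10.0000] v=[0.0000]
Step 1: x=[9.5570] v=[-1.7719]
Step 2: x=[8.7437] v=[-3.2531]
Step 3: x=[7.6936] v=[-4.2005]
Step 4: x=[6.5789] v=[-4.4588]
Step 5: x=[5.5825] v=[-3.9856]
Step 6: x=[4.8679] v=[-2.8585]
Step 7: x=[4.5523] v=[-1.2624]
Step 8: x=[4.6875] v=[0.5408]
First v>=0 after going negative at step 8, time=2.0000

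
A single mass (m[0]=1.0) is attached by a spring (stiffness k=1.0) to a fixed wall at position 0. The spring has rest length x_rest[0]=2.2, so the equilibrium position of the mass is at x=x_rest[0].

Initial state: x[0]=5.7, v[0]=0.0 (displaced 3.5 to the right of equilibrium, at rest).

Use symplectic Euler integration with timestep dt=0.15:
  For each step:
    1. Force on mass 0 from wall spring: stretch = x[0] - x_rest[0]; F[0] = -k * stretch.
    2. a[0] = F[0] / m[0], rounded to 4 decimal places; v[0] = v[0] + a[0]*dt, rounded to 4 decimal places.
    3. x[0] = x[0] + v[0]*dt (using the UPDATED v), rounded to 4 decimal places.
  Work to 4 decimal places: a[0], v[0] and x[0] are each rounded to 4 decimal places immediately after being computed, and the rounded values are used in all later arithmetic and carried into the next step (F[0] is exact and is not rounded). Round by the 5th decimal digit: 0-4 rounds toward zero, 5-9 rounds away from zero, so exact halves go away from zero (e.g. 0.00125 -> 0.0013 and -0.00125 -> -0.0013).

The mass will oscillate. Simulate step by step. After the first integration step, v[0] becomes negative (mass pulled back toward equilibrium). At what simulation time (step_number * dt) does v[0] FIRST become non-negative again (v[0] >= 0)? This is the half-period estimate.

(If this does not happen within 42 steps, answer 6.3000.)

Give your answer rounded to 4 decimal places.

Step 0: x=[5.7000] v=[0.0000]
Step 1: x=[5.6213] v=[-0.5250]
Step 2: x=[5.4656] v=[-1.0382]
Step 3: x=[5.2364] v=[-1.5280]
Step 4: x=[4.9389] v=[-1.9835]
Step 5: x=[4.5798] v=[-2.3943]
Step 6: x=[4.1671] v=[-2.7513]
Step 7: x=[3.7101] v=[-3.0464]
Step 8: x=[3.2192] v=[-3.2729]
Step 9: x=[2.7053] v=[-3.4258]
Step 10: x=[2.1801] v=[-3.5016]
Step 11: x=[1.6553] v=[-3.4986]
Step 12: x=[1.1428] v=[-3.4169]
Step 13: x=[0.6541] v=[-3.2583]
Step 14: x=[0.2001] v=[-3.0264]
Step 15: x=[-0.2089] v=[-2.7264]
Step 16: x=[-0.5637] v=[-2.3651]
Step 17: x=[-0.8563] v=[-1.9505]
Step 18: x=[-1.0801] v=[-1.4921]
Step 19: x=[-1.2301] v=[-1.0001]
Step 20: x=[-1.3029] v=[-0.4856]
Step 21: x=[-1.2969] v=[0.0398]
First v>=0 after going negative at step 21, time=3.1500

Answer: 3.1500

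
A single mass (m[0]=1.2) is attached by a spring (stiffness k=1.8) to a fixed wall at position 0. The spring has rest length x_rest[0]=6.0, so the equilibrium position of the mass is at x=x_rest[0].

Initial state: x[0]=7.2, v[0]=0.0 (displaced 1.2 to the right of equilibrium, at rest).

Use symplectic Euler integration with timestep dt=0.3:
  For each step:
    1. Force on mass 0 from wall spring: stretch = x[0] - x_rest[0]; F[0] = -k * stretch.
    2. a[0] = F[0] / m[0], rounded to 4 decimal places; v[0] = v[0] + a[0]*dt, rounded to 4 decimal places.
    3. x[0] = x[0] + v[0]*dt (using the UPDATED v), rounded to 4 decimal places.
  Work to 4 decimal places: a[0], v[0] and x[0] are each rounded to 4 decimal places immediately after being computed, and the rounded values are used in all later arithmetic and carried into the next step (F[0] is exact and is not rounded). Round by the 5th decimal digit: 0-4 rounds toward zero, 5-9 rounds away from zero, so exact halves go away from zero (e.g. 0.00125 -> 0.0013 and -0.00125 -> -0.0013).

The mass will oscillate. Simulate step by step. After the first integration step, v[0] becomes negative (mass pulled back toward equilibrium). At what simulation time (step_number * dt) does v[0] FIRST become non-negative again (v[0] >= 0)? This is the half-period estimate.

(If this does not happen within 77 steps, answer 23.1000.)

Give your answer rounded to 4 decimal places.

Answer: 2.7000

Derivation:
Step 0: x=[7.2000] v=[0.0000]
Step 1: x=[7.0380] v=[-0.5400]
Step 2: x=[6.7359] v=[-1.0071]
Step 3: x=[6.3344] v=[-1.3383]
Step 4: x=[5.8878] v=[-1.4888]
Step 5: x=[5.4563] v=[-1.4383]
Step 6: x=[5.0982] v=[-1.1936]
Step 7: x=[4.8619] v=[-0.7878]
Step 8: x=[4.7792] v=[-0.2756]
Step 9: x=[4.8613] v=[0.2738]
First v>=0 after going negative at step 9, time=2.7000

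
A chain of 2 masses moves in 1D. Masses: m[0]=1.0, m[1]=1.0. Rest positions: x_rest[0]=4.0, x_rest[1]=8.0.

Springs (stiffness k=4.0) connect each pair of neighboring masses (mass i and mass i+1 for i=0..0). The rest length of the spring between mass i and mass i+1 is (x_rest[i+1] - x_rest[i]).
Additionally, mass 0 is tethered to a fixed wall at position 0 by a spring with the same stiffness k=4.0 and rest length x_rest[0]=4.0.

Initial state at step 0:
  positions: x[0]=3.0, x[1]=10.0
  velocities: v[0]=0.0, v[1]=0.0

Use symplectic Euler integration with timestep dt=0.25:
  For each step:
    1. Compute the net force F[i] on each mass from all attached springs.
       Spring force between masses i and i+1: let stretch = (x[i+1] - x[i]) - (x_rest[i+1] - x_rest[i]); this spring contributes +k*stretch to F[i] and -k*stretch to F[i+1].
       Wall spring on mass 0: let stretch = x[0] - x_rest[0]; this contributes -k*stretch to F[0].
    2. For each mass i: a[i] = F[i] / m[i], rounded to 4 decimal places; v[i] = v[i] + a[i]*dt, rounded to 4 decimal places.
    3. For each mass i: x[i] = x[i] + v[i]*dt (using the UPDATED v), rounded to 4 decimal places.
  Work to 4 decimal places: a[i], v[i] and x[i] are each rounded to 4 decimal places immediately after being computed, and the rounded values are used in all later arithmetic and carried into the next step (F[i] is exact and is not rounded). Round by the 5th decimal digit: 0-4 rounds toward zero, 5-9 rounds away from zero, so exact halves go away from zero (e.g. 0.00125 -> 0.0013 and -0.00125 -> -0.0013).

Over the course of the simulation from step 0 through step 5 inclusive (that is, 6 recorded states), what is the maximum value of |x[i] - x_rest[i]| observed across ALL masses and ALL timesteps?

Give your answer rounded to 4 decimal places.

Answer: 2.0156

Derivation:
Step 0: x=[3.0000 10.0000] v=[0.0000 0.0000]
Step 1: x=[4.0000 9.2500] v=[4.0000 -3.0000]
Step 2: x=[5.3125 8.1875] v=[5.2500 -4.2500]
Step 3: x=[6.0156 7.4063] v=[2.8125 -3.1250]
Step 4: x=[5.5625 7.2774] v=[-1.8124 -0.5157]
Step 5: x=[4.1475 7.7198] v=[-5.6600 1.7694]
Max displacement = 2.0156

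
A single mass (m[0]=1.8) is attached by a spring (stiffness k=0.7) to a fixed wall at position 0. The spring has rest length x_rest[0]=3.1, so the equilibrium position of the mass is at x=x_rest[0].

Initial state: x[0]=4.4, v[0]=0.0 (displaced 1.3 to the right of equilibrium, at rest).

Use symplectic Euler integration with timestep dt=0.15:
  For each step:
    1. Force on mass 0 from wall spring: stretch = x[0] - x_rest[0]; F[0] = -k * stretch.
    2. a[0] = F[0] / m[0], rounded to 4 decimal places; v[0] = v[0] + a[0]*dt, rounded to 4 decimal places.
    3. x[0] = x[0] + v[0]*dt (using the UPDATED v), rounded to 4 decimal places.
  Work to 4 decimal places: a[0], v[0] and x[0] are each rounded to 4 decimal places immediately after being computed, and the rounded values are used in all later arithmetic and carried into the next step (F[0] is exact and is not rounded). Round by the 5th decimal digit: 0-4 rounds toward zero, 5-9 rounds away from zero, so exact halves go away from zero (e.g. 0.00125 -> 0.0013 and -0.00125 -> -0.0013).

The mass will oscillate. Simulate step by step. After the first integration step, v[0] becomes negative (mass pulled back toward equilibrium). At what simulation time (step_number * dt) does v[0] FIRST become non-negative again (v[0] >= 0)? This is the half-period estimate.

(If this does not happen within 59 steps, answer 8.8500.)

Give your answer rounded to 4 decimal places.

Answer: 5.1000

Derivation:
Step 0: x=[4.4000] v=[0.0000]
Step 1: x=[4.3886] v=[-0.0758]
Step 2: x=[4.3660] v=[-0.1510]
Step 3: x=[4.3323] v=[-0.2248]
Step 4: x=[4.2878] v=[-0.2967]
Step 5: x=[4.2329] v=[-0.3660]
Step 6: x=[4.1681] v=[-0.4321]
Step 7: x=[4.0939] v=[-0.4944]
Step 8: x=[4.0110] v=[-0.5524]
Step 9: x=[3.9202] v=[-0.6055]
Step 10: x=[3.8222] v=[-0.6534]
Step 11: x=[3.7179] v=[-0.6955]
Step 12: x=[3.6082] v=[-0.7315]
Step 13: x=[3.4940] v=[-0.7611]
Step 14: x=[3.3764] v=[-0.7841]
Step 15: x=[3.2564] v=[-0.8002]
Step 16: x=[3.1350] v=[-0.8093]
Step 17: x=[3.0133] v=[-0.8113]
Step 18: x=[2.8924] v=[-0.8062]
Step 19: x=[2.7733] v=[-0.7941]
Step 20: x=[2.6571] v=[-0.7750]
Step 21: x=[2.5447] v=[-0.7492]
Step 22: x=[2.4372] v=[-0.7168]
Step 23: x=[2.3355] v=[-0.6781]
Step 24: x=[2.2405] v=[-0.6335]
Step 25: x=[2.1530] v=[-0.5834]
Step 26: x=[2.0738] v=[-0.5282]
Step 27: x=[2.0036] v=[-0.4683]
Step 28: x=[1.9430] v=[-0.4043]
Step 29: x=[1.8925] v=[-0.3368]
Step 30: x=[1.8525] v=[-0.2664]
Step 31: x=[1.8235] v=[-0.1936]
Step 32: x=[1.8056] v=[-0.1191]
Step 33: x=[1.7991] v=[-0.0436]
Step 34: x=[1.8039] v=[0.0323]
First v>=0 after going negative at step 34, time=5.1000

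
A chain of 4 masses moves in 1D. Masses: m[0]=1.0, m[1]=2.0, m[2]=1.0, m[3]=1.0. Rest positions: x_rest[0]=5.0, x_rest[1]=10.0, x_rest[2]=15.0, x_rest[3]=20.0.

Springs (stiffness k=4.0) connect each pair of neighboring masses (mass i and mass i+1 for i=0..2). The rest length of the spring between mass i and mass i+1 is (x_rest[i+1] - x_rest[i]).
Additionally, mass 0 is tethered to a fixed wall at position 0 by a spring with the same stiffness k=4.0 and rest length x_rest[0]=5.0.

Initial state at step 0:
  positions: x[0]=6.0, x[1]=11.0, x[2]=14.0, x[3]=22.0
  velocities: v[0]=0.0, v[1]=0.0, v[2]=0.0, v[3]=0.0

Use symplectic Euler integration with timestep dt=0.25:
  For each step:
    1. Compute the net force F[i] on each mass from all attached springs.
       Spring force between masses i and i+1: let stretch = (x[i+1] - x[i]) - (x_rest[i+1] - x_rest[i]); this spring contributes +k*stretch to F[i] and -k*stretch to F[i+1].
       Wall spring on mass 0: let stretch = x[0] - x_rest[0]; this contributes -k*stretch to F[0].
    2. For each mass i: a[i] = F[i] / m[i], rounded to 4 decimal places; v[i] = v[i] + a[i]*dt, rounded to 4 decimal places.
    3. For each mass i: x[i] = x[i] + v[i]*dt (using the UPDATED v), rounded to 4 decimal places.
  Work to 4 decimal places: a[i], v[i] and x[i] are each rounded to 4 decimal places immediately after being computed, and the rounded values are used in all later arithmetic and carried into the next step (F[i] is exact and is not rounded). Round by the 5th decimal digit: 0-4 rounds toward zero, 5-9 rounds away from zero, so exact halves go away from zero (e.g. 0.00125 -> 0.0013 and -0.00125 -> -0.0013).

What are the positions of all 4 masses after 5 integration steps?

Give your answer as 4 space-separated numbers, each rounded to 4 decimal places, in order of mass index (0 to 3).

Answer: 4.5220 10.6055 15.6402 20.6031

Derivation:
Step 0: x=[6.0000 11.0000 14.0000 22.0000] v=[0.0000 0.0000 0.0000 0.0000]
Step 1: x=[5.7500 10.7500 15.2500 21.2500] v=[-1.0000 -1.0000 5.0000 -3.0000]
Step 2: x=[5.3125 10.4375 16.8750 20.2500] v=[-1.7500 -1.2500 6.5000 -4.0000]
Step 3: x=[4.8281 10.2891 17.7344 19.6563] v=[-1.9375 -0.5938 3.4375 -2.3750]
Step 4: x=[4.5020 10.3887 17.2129 19.8321] v=[-1.3046 0.3984 -2.0859 0.7031]
Step 5: x=[4.5220 10.6055 15.6402 20.6031] v=[0.0801 0.8672 -6.2909 3.0839]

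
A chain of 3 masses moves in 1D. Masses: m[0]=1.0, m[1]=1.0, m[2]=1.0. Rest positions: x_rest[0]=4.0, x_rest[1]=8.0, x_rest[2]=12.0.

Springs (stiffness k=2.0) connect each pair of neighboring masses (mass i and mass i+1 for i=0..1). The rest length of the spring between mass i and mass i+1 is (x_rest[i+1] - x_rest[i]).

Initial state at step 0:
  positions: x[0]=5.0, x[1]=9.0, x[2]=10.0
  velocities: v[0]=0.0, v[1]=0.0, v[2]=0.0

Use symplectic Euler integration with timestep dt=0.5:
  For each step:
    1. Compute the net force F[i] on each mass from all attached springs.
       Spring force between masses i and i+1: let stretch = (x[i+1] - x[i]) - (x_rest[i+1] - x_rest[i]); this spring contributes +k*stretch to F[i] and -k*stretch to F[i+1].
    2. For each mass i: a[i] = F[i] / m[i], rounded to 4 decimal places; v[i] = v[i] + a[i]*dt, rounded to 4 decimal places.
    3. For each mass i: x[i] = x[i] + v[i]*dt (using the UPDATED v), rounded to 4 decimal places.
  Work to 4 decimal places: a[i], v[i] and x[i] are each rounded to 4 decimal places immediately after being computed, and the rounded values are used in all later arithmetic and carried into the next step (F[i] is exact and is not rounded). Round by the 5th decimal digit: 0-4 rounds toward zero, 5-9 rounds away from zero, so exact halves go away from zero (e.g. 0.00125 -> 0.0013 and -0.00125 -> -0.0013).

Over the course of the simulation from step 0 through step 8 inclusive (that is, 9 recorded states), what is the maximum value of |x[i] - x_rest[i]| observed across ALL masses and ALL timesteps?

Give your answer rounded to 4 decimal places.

Answer: 2.1875

Derivation:
Step 0: x=[5.0000 9.0000 10.0000] v=[0.0000 0.0000 0.0000]
Step 1: x=[5.0000 7.5000 11.5000] v=[0.0000 -3.0000 3.0000]
Step 2: x=[4.2500 6.7500 13.0000] v=[-1.5000 -1.5000 3.0000]
Step 3: x=[2.7500 7.8750 13.3750] v=[-3.0000 2.2500 0.7500]
Step 4: x=[1.8125 9.1875 13.0000] v=[-1.8750 2.6250 -0.7500]
Step 5: x=[2.5625 8.7188 12.7188] v=[1.5000 -0.9375 -0.5625]
Step 6: x=[4.3907 7.1719 12.4376] v=[3.6563 -3.0938 -0.5625]
Step 7: x=[5.6095 6.8673 11.5235] v=[2.4375 -0.6093 -1.8282]
Step 8: x=[5.4572 8.2619 10.2813] v=[-0.3047 2.7891 -2.4844]
Max displacement = 2.1875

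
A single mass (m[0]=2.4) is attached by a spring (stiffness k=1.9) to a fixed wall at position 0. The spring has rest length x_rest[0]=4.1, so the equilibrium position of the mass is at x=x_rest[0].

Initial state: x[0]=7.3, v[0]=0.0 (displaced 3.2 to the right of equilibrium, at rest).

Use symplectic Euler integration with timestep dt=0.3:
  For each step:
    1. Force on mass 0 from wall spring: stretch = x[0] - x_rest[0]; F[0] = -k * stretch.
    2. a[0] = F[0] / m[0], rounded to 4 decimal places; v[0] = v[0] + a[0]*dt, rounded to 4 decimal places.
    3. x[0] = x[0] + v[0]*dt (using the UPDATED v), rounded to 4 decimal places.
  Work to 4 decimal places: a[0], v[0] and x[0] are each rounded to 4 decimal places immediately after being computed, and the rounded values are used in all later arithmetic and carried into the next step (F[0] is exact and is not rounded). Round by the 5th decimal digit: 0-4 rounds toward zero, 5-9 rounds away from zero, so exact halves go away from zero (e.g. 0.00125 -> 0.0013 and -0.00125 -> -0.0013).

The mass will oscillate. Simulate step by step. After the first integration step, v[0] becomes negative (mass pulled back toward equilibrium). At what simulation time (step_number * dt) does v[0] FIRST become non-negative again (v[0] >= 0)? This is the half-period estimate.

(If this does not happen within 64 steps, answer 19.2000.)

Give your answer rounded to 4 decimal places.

Answer: 3.6000

Derivation:
Step 0: x=[7.3000] v=[0.0000]
Step 1: x=[7.0720] v=[-0.7600]
Step 2: x=[6.6323] v=[-1.4658]
Step 3: x=[6.0121] v=[-2.0672]
Step 4: x=[5.2557] v=[-2.5213]
Step 5: x=[4.4170] v=[-2.7958]
Step 6: x=[3.5557] v=[-2.8711]
Step 7: x=[2.7332] v=[-2.7418]
Step 8: x=[2.0080] v=[-2.4172]
Step 9: x=[1.4319] v=[-1.9203]
Step 10: x=[1.0459] v=[-1.2866]
Step 11: x=[0.8775] v=[-0.5613]
Step 12: x=[0.9387] v=[0.2040]
First v>=0 after going negative at step 12, time=3.6000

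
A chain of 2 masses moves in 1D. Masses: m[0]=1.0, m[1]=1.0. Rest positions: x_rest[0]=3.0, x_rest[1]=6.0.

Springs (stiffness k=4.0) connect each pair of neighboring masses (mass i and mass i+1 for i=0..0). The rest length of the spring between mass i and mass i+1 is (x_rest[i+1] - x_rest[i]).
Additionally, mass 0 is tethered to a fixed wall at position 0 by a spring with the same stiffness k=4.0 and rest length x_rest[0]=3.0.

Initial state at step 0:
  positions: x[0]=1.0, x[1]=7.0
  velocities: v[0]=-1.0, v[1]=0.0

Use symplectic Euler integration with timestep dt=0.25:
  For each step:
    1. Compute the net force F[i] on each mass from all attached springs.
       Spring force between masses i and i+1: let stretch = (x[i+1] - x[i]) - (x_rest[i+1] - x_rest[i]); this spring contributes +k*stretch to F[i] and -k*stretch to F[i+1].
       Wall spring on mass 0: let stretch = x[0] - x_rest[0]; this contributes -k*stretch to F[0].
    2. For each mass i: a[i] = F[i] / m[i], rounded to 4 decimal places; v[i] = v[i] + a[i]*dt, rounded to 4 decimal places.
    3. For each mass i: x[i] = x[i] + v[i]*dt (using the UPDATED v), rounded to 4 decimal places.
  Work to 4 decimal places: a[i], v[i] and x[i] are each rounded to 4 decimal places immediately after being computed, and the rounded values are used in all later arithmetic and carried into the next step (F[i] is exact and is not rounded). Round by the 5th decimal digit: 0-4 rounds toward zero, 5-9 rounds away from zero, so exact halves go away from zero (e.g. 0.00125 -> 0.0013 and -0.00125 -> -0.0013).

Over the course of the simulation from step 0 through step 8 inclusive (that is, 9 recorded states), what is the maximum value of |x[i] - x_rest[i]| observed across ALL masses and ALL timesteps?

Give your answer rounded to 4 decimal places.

Answer: 2.0763

Derivation:
Step 0: x=[1.0000 7.0000] v=[-1.0000 0.0000]
Step 1: x=[2.0000 6.2500] v=[4.0000 -3.0000]
Step 2: x=[3.5625 5.1875] v=[6.2500 -4.2500]
Step 3: x=[4.6406 4.4688] v=[4.3125 -2.8750]
Step 4: x=[4.5156 4.5430] v=[-0.4999 0.2968]
Step 5: x=[3.2686 5.3604] v=[-4.9881 3.2694]
Step 6: x=[1.7274 6.4048] v=[-6.1649 4.1776]
Step 7: x=[0.9237 7.0299] v=[-3.2149 2.5002]
Step 8: x=[1.4156 6.8784] v=[1.9676 -0.6060]
Max displacement = 2.0763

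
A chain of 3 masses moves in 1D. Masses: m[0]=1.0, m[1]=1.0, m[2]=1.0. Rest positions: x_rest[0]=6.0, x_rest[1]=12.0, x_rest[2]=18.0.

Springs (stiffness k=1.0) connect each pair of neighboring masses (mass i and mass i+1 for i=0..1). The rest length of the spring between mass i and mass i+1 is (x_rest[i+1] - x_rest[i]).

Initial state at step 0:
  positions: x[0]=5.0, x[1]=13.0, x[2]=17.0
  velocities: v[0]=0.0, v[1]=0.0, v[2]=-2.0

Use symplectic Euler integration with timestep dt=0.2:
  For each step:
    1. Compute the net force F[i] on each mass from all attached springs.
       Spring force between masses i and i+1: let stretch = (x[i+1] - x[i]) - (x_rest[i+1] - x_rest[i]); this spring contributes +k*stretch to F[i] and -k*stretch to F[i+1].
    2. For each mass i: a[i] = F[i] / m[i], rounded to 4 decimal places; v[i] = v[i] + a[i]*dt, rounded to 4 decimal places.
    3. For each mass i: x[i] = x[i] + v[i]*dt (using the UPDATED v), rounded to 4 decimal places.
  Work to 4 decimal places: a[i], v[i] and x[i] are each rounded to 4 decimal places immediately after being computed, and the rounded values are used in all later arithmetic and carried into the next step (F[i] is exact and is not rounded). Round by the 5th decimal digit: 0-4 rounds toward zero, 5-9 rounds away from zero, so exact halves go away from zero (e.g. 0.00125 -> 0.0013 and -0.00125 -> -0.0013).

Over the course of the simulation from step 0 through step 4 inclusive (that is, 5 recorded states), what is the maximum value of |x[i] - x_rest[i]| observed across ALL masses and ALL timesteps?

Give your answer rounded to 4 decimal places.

Answer: 1.7836

Derivation:
Step 0: x=[5.0000 13.0000 17.0000] v=[0.0000 0.0000 -2.0000]
Step 1: x=[5.0800 12.8400 16.6800] v=[0.4000 -0.8000 -1.6000]
Step 2: x=[5.2304 12.5232 16.4464] v=[0.7520 -1.5840 -1.1680]
Step 3: x=[5.4325 12.0716 16.2959] v=[1.0106 -2.2579 -0.7526]
Step 4: x=[5.6602 11.5234 16.2164] v=[1.1384 -2.7409 -0.3975]
Max displacement = 1.7836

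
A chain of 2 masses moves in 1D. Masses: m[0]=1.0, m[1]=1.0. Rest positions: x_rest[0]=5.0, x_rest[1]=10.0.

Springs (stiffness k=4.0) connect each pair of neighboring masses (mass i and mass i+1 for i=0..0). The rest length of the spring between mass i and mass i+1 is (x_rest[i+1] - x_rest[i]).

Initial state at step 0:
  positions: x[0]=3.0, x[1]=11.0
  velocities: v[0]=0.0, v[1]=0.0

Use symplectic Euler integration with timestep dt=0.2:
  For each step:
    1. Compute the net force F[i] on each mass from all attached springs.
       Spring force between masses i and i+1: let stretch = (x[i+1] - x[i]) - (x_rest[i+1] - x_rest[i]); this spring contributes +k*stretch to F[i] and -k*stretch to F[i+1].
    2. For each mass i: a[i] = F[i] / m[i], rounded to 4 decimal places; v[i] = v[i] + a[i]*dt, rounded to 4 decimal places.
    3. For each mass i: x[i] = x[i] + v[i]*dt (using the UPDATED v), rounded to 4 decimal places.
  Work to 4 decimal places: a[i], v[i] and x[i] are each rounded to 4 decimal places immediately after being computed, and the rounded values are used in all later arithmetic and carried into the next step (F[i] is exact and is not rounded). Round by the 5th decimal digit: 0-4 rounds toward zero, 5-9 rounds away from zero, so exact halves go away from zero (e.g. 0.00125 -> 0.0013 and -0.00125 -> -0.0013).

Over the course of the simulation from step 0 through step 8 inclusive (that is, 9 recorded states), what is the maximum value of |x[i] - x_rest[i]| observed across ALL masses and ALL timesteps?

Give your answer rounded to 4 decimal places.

Answer: 2.0638

Derivation:
Step 0: x=[3.0000 11.0000] v=[0.0000 0.0000]
Step 1: x=[3.4800 10.5200] v=[2.4000 -2.4000]
Step 2: x=[4.2864 9.7136] v=[4.0320 -4.0320]
Step 3: x=[5.1612 8.8388] v=[4.3738 -4.3738]
Step 4: x=[5.8244 8.1756] v=[3.3159 -3.3159]
Step 5: x=[6.0638 7.9362] v=[1.1969 -1.1969]
Step 6: x=[5.8028 8.1972] v=[-1.3052 1.3052]
Step 7: x=[5.1249 8.8751] v=[-3.3897 3.3897]
Step 8: x=[4.2470 9.7530] v=[-4.3895 4.3895]
Max displacement = 2.0638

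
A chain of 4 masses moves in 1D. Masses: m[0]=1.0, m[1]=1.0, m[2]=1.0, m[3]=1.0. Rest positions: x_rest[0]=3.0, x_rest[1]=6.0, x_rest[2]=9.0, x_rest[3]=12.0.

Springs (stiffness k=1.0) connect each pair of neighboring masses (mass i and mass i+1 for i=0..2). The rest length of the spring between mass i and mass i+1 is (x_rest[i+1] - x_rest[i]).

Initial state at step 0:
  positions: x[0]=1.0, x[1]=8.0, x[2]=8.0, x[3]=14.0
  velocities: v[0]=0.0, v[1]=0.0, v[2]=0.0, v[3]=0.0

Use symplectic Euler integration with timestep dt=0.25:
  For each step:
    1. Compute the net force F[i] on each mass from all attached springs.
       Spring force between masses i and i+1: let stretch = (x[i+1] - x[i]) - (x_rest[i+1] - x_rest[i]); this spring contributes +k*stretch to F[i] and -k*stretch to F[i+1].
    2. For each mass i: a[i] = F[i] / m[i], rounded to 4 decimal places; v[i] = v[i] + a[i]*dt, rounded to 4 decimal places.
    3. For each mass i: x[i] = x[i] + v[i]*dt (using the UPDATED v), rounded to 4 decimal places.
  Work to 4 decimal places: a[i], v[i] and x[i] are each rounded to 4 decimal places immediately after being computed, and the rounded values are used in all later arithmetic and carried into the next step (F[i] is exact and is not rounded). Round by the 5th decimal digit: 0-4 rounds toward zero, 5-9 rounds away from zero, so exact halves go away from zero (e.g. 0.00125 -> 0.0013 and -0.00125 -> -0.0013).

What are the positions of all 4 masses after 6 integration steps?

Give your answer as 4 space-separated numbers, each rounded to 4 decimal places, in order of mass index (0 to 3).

Answer: 3.8844 3.8925 11.2653 11.9581

Derivation:
Step 0: x=[1.0000 8.0000 8.0000 14.0000] v=[0.0000 0.0000 0.0000 0.0000]
Step 1: x=[1.2500 7.5625 8.3750 13.8125] v=[1.0000 -1.7500 1.5000 -0.7500]
Step 2: x=[1.7070 6.7813 9.0391 13.4727] v=[1.8281 -3.1250 2.6563 -1.3594]
Step 3: x=[2.2937 5.8240 9.8392 13.0433] v=[2.3467 -3.8291 3.2003 -1.7178]
Step 4: x=[2.9135 4.8970 10.5886 12.6011] v=[2.4793 -3.7079 2.9975 -1.7688]
Step 5: x=[3.4698 4.2018 11.1080 12.2206] v=[2.2252 -2.7809 2.0777 -1.5219]
Step 6: x=[3.8844 3.8925 11.2653 11.9581] v=[1.6582 -1.2374 0.6293 -1.0501]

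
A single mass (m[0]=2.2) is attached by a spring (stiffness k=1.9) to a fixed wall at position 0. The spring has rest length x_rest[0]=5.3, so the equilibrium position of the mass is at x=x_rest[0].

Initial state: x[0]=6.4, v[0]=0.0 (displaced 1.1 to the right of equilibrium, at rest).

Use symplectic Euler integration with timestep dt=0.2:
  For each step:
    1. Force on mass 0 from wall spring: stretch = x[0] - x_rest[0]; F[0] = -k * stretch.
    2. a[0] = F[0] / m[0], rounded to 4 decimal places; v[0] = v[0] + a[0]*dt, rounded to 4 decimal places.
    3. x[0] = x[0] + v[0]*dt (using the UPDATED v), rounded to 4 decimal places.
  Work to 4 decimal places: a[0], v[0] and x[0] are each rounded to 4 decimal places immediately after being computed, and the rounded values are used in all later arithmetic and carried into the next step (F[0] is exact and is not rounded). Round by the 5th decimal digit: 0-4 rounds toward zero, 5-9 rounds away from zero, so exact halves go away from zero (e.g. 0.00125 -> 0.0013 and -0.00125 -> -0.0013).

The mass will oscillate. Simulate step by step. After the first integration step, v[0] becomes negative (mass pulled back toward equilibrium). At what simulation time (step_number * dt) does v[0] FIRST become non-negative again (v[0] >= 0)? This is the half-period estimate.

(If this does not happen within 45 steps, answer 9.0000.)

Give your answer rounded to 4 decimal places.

Step 0: x=[6.4000] v=[0.0000]
Step 1: x=[6.3620] v=[-0.1900]
Step 2: x=[6.2873] v=[-0.3734]
Step 3: x=[6.1785] v=[-0.5439]
Step 4: x=[6.0394] v=[-0.6956]
Step 5: x=[5.8747] v=[-0.8233]
Step 6: x=[5.6902] v=[-0.9226]
Step 7: x=[5.4922] v=[-0.9900]
Step 8: x=[5.2876] v=[-1.0232]
Step 9: x=[5.0834] v=[-1.0211]
Step 10: x=[4.8867] v=[-0.9837]
Step 11: x=[4.7042] v=[-0.9123]
Step 12: x=[4.5423] v=[-0.8094]
Step 13: x=[4.4066] v=[-0.6785]
Step 14: x=[4.3018] v=[-0.5242]
Step 15: x=[4.2314] v=[-0.3518]
Step 16: x=[4.1980] v=[-0.1672]
Step 17: x=[4.2026] v=[0.0231]
First v>=0 after going negative at step 17, time=3.4000

Answer: 3.4000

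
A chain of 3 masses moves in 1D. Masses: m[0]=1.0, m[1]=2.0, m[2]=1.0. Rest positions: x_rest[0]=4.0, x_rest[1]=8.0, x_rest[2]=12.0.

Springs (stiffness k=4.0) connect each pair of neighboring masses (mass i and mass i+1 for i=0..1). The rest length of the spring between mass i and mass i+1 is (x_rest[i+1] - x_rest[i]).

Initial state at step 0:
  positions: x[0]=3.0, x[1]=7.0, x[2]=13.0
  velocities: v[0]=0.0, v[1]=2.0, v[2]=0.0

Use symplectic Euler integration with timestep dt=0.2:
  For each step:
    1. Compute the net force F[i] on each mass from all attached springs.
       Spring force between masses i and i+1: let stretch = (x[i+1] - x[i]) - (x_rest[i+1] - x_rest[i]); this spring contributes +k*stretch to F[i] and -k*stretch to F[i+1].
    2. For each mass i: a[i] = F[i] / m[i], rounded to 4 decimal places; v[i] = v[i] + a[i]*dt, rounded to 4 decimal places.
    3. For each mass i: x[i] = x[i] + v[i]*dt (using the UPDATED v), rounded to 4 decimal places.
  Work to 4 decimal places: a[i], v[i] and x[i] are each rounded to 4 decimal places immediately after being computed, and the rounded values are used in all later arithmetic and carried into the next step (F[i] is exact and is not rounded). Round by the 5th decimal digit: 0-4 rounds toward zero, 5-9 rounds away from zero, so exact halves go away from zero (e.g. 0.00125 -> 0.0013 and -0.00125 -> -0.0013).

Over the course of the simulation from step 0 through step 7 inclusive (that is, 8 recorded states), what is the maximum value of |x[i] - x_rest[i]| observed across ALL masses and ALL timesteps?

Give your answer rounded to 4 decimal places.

Step 0: x=[3.0000 7.0000 13.0000] v=[0.0000 2.0000 0.0000]
Step 1: x=[3.0000 7.5600 12.6800] v=[0.0000 2.8000 -1.6000]
Step 2: x=[3.0896 8.1648 12.1808] v=[0.4480 3.0240 -2.4960]
Step 3: x=[3.3512 8.6849 11.6790] v=[1.3082 2.6003 -2.5088]
Step 4: x=[3.8262 9.0178 11.3382] v=[2.3752 1.6645 -1.7041]
Step 5: x=[4.4919 9.1210 11.2661] v=[3.3285 0.5160 -0.3604]
Step 6: x=[5.2583 9.0255 11.4908] v=[3.8318 -0.4776 1.1235]
Step 7: x=[5.9874 8.8258 11.9611] v=[3.6456 -0.9984 2.3513]
Max displacement = 1.9874

Answer: 1.9874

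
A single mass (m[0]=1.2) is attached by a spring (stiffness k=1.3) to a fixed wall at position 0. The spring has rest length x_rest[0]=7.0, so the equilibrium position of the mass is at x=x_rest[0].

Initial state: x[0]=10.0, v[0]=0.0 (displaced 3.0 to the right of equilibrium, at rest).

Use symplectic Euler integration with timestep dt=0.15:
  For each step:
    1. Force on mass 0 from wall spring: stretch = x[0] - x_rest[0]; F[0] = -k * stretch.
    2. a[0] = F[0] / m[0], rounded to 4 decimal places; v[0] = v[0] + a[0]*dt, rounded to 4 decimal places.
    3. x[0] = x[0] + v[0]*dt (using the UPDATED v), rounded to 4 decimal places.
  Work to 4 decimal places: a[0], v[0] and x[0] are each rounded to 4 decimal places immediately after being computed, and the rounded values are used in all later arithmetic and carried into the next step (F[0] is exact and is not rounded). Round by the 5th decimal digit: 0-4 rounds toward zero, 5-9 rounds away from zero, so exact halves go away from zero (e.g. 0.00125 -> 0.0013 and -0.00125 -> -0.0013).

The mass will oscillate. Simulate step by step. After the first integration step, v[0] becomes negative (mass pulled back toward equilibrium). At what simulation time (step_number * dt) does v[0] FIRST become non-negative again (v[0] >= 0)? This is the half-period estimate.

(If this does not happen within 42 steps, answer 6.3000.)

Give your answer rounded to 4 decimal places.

Answer: 3.1500

Derivation:
Step 0: x=[10.0000] v=[0.0000]
Step 1: x=[9.9269] v=[-0.4875]
Step 2: x=[9.7824] v=[-0.9631]
Step 3: x=[9.5701] v=[-1.4152]
Step 4: x=[9.2952] v=[-1.8328]
Step 5: x=[8.9643] v=[-2.2058]
Step 6: x=[8.5856] v=[-2.5250]
Step 7: x=[8.1682] v=[-2.7827]
Step 8: x=[7.7223] v=[-2.9725]
Step 9: x=[7.2588] v=[-3.0899]
Step 10: x=[6.7890] v=[-3.1320]
Step 11: x=[6.3243] v=[-3.0977]
Step 12: x=[5.8761] v=[-2.9879]
Step 13: x=[5.4553] v=[-2.8053]
Step 14: x=[5.0722] v=[-2.5543]
Step 15: x=[4.7361] v=[-2.2410]
Step 16: x=[4.4551] v=[-1.8731]
Step 17: x=[4.2362] v=[-1.4596]
Step 18: x=[4.0846] v=[-1.0105]
Step 19: x=[4.0041] v=[-0.5367]
Step 20: x=[3.9966] v=[-0.0499]
Step 21: x=[4.0623] v=[0.4382]
First v>=0 after going negative at step 21, time=3.1500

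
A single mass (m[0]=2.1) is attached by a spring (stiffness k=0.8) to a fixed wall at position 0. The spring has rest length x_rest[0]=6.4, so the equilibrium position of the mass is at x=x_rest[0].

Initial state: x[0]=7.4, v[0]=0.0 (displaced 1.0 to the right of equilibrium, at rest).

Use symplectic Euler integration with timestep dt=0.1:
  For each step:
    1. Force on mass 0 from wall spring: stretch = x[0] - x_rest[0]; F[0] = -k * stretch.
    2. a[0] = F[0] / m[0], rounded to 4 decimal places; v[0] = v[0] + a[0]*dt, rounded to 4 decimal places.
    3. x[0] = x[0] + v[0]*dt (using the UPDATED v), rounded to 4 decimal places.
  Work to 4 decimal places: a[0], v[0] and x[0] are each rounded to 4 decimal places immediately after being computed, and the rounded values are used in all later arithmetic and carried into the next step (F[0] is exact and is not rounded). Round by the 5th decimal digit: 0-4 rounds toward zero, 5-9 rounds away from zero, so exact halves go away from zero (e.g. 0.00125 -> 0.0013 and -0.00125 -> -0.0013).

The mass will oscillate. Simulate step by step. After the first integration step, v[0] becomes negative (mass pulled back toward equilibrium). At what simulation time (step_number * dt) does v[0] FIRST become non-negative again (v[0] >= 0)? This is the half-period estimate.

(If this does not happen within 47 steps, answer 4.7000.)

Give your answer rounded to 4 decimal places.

Step 0: x=[7.4000] v=[0.0000]
Step 1: x=[7.3962] v=[-0.0381]
Step 2: x=[7.3886] v=[-0.0761]
Step 3: x=[7.3772] v=[-0.1138]
Step 4: x=[7.3621] v=[-0.1510]
Step 5: x=[7.3433] v=[-0.1877]
Step 6: x=[7.3209] v=[-0.2236]
Step 7: x=[7.2950] v=[-0.2587]
Step 8: x=[7.2657] v=[-0.2928]
Step 9: x=[7.2331] v=[-0.3258]
Step 10: x=[7.1974] v=[-0.3575]
Step 11: x=[7.1586] v=[-0.3879]
Step 12: x=[7.1169] v=[-0.4168]
Step 13: x=[7.0725] v=[-0.4441]
Step 14: x=[7.0255] v=[-0.4697]
Step 15: x=[6.9762] v=[-0.4935]
Step 16: x=[6.9247] v=[-0.5155]
Step 17: x=[6.8712] v=[-0.5355]
Step 18: x=[6.8159] v=[-0.5535]
Step 19: x=[6.7590] v=[-0.5693]
Step 20: x=[6.7007] v=[-0.5830]
Step 21: x=[6.6413] v=[-0.5945]
Step 22: x=[6.5809] v=[-0.6037]
Step 23: x=[6.5198] v=[-0.6106]
Step 24: x=[6.4583] v=[-0.6152]
Step 25: x=[6.3966] v=[-0.6174]
Step 26: x=[6.3349] v=[-0.6173]
Step 27: x=[6.2734] v=[-0.6148]
Step 28: x=[6.2124] v=[-0.6100]
Step 29: x=[6.1521] v=[-0.6029]
Step 30: x=[6.0928] v=[-0.5935]
Step 31: x=[6.0346] v=[-0.5818]
Step 32: x=[5.9778] v=[-0.5679]
Step 33: x=[5.9226] v=[-0.5518]
Step 34: x=[5.8692] v=[-0.5336]
Step 35: x=[5.8179] v=[-0.5134]
Step 36: x=[5.7688] v=[-0.4912]
Step 37: x=[5.7221] v=[-0.4672]
Step 38: x=[5.6780] v=[-0.4414]
Step 39: x=[5.6366] v=[-0.4139]
Step 40: x=[5.5981] v=[-0.3848]
Step 41: x=[5.5627] v=[-0.3543]
Step 42: x=[5.5305] v=[-0.3224]
Step 43: x=[5.5016] v=[-0.2893]
Step 44: x=[5.4761] v=[-0.2551]
Step 45: x=[5.4541] v=[-0.2199]
Step 46: x=[5.4357] v=[-0.1839]
Step 47: x=[5.4210] v=[-0.1472]
v[0] did not become non-negative within 47 steps; using fallback time=4.7000

Answer: 4.7000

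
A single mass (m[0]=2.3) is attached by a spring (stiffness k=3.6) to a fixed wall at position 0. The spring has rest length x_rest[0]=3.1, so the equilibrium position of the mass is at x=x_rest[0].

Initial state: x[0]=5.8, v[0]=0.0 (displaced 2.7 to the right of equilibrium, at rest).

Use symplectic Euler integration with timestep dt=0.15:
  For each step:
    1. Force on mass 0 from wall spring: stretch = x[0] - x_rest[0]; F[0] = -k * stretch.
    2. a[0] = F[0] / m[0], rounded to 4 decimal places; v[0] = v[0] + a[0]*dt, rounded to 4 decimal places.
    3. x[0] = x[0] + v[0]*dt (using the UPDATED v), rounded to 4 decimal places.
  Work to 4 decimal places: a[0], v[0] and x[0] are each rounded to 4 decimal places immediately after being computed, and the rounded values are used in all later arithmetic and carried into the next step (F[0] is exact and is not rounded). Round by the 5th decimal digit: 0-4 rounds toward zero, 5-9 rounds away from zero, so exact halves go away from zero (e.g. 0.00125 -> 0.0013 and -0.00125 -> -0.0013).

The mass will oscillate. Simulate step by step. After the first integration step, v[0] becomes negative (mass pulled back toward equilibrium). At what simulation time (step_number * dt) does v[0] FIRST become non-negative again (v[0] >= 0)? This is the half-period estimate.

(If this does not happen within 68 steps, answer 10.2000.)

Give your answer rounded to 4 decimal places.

Step 0: x=[5.8000] v=[0.0000]
Step 1: x=[5.7049] v=[-0.6339]
Step 2: x=[5.5181] v=[-1.2455]
Step 3: x=[5.2461] v=[-1.8132]
Step 4: x=[4.8985] v=[-2.3171]
Step 5: x=[4.4876] v=[-2.7394]
Step 6: x=[4.0278] v=[-3.0652]
Step 7: x=[3.5354] v=[-3.2830]
Step 8: x=[3.0276] v=[-3.3852]
Step 9: x=[2.5224] v=[-3.3682]
Step 10: x=[2.0375] v=[-3.2326]
Step 11: x=[1.5900] v=[-2.9832]
Step 12: x=[1.1957] v=[-2.6287]
Step 13: x=[0.8685] v=[-2.1816]
Step 14: x=[0.6198] v=[-1.6577]
Step 15: x=[0.4585] v=[-1.0754]
Step 16: x=[0.3902] v=[-0.4552]
Step 17: x=[0.4174] v=[0.1810]
First v>=0 after going negative at step 17, time=2.5500

Answer: 2.5500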